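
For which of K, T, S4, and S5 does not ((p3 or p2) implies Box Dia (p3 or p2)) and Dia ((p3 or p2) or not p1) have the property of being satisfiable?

K, T, S4

S5-tableau for the formula:
1. not ((p3 or p2) implies Box Dia (p3 or p2)) and Dia ((p3 or p2) or not p1), u
2. not ((p3 or p2) implies Box Dia (p3 or p2)), u
3. Dia ((p3 or p2) or not p1), u
4. p3 or p2, u
5. not Box Dia (p3 or p2), u
6. p2, u
7. (p3 or p2) or not p1, v
8. p3 or p2, v
9. p2, v
10. not Dia (p3 or p2), w
11. not (p3 or p2), u
12. not p3, u
13. not p2, u
Accessibility: uRu, uRv, uRw, vRu, vRv, vRw, wRu, wRv, wRw
Branch closes: p2 and not p2 both at u.
Every branch closes (one shown): unsatisfiable in S5.
S4-tableau for the formula:
1. not ((p3 or p2) implies Box Dia (p3 or p2)) and Dia ((p3 or p2) or not p1), u
2. not ((p3 or p2) implies Box Dia (p3 or p2)), u
3. Dia ((p3 or p2) or not p1), u
4. p3 or p2, u
5. not Box Dia (p3 or p2), u
6. p2, u
7. (p3 or p2) or not p1, v
8. not p1, v
9. not Dia (p3 or p2), w
10. not (p3 or p2), w
11. not p3, w
12. not p2, w
Accessibility: uRu, uRv, uRw, vRv, wRw
Complete open branch: satisfiable in S4, hence also in K, T (this S4-model is also a K-model and a T-model).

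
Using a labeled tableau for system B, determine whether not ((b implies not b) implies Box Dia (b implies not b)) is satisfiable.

1. not ((b implies not b) implies Box Dia (b implies not b)), w0
2. b implies not b, w0   [neg-implies-rule on 1]
3. not Box Dia (b implies not b), w0   [neg-implies-rule on 1]
4. not b, w0   [implies-rule on 2 (branches; this branch)]
5. not Dia (b implies not b), w1   [neg-Box-rule on 3: fresh world w1, w0Rw1]
6. not (b implies not b), w0   [neg-Dia-rule on 5 via w1Rw0]
7. b, w0   [neg-implies-rule on 6]
Accessibility: w0Rw0, w0Rw1, w1Rw0, w1Rw1
Branch closes: b and not b both at w0.
All branches of the tableau close; one closing branch shown above.

No, unsatisfiable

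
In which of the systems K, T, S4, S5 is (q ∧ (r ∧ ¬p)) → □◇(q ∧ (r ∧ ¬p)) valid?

S5-tableau for the negation ¬((q ∧ (r ∧ ¬p)) → □◇(q ∧ (r ∧ ¬p))):
1. ¬((q ∧ (r ∧ ¬p)) → □◇(q ∧ (r ∧ ¬p))), w0
2. q ∧ (r ∧ ¬p), w0
3. ¬□◇(q ∧ (r ∧ ¬p)), w0
4. q, w0
5. r ∧ ¬p, w0
6. r, w0
7. ¬p, w0
8. ¬◇(q ∧ (r ∧ ¬p)), w1
9. ¬(q ∧ (r ∧ ¬p)), w0
10. ¬(q ∧ (r ∧ ¬p)), w1
11. ¬(r ∧ ¬p), w0
12. ¬(r ∧ ¬p), w1
13. p, w0
Accessibility: w0Rw0, w0Rw1, w1Rw0, w1Rw1
Branch closes: p and ¬p both at w0.
Every branch closes (one shown): valid in S5.
S4-tableau for the negation ¬((q ∧ (r ∧ ¬p)) → □◇(q ∧ (r ∧ ¬p))):
1. ¬((q ∧ (r ∧ ¬p)) → □◇(q ∧ (r ∧ ¬p))), w0
2. q ∧ (r ∧ ¬p), w0
3. ¬□◇(q ∧ (r ∧ ¬p)), w0
4. q, w0
5. r ∧ ¬p, w0
6. r, w0
7. ¬p, w0
8. ¬◇(q ∧ (r ∧ ¬p)), w1
9. ¬(q ∧ (r ∧ ¬p)), w1
10. ¬(r ∧ ¬p), w1
11. p, w1
Accessibility: w0Rw0, w0Rw1, w1Rw1
Complete open branch: countermodel on an S4-frame, so not valid in S4, nor in K, T (the same frame is also a K-frame and a T-frame).

S5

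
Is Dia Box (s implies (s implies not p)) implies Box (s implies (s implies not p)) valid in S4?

Not valid

Tableau for the negation not (Dia Box (s implies (s implies not p)) implies Box (s implies (s implies not p))):
1. not (Dia Box (s implies (s implies not p)) implies Box (s implies (s implies not p))), 0
2. Dia Box (s implies (s implies not p)), 0   [neg-implies-rule on 1]
3. not Box (s implies (s implies not p)), 0   [neg-implies-rule on 1]
4. Box (s implies (s implies not p)), 1   [Dia-rule on 2: fresh world 1, 0R1]
5. s implies (s implies not p), 1   [Box-rule on 4 via 1R1]
6. s implies not p, 1   [implies-rule on 5 (branches; this branch)]
7. not p, 1   [implies-rule on 6 (branches; this branch)]
8. not (s implies (s implies not p)), 2   [neg-Box-rule on 3: fresh world 2, 0R2]
9. s, 2   [neg-implies-rule on 8]
10. not (s implies not p), 2   [neg-implies-rule on 8]
11. p, 2   [neg-implies-rule on 10]
Accessibility: 0R0, 0R1, 0R2, 1R1, 2R2
The negation has an open branch (countermodel exists).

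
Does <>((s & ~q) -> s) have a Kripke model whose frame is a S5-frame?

1. <>((s & ~q) -> s), w0
2. (s & ~q) -> s, w1
3. s, w1
Accessibility: w0Rw0, w0Rw1, w1Rw0, w1Rw1

Satisfiable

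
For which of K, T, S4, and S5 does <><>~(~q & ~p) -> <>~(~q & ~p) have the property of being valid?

S4, S5

S4-tableau for the negation ~(<><>~(~q & ~p) -> <>~(~q & ~p)):
1. ~(<><>~(~q & ~p) -> <>~(~q & ~p)), 0
2. <><>~(~q & ~p), 0   [~->-rule on 1]
3. ~<>~(~q & ~p), 0   [~->-rule on 1]
4. ~q & ~p, 0   [~<>-rule on 3 via 0R0]
5. ~q, 0   [&-rule on 4]
6. ~p, 0   [&-rule on 4]
7. <>~(~q & ~p), 1   [<>-rule on 2: fresh world 1, 0R1]
8. ~q & ~p, 1   [~<>-rule on 3 via 0R1]
9. ~q, 1   [&-rule on 8]
10. ~p, 1   [&-rule on 8]
11. ~(~q & ~p), 2   [<>-rule on 7: fresh world 2, 1R2]
12. ~q & ~p, 2   [~<>-rule on 3 via 0R2]
13. ~q, 2   [&-rule on 12]
14. ~p, 2   [&-rule on 12]
15. p, 2   [~&-rule on 11 (branches; this branch)]
Accessibility: 0R0, 0R1, 0R2, 1R1, 1R2, 2R2
Branch closes: p and ~p both at 2.
Every branch closes (one shown): valid in S4, hence also in S5 (every theorem of S4 is a theorem of S5).
T-tableau for the negation ~(<><>~(~q & ~p) -> <>~(~q & ~p)):
1. ~(<><>~(~q & ~p) -> <>~(~q & ~p)), 0
2. <><>~(~q & ~p), 0   [~->-rule on 1]
3. ~<>~(~q & ~p), 0   [~->-rule on 1]
4. ~q & ~p, 0   [~<>-rule on 3 via 0R0]
5. ~q, 0   [&-rule on 4]
6. ~p, 0   [&-rule on 4]
7. <>~(~q & ~p), 1   [<>-rule on 2: fresh world 1, 0R1]
8. ~q & ~p, 1   [~<>-rule on 3 via 0R1]
9. ~q, 1   [&-rule on 8]
10. ~p, 1   [&-rule on 8]
11. ~(~q & ~p), 2   [<>-rule on 7: fresh world 2, 1R2]
12. p, 2   [~&-rule on 11 (branches; this branch)]
Accessibility: 0R0, 0R1, 1R1, 1R2, 2R2
Complete open branch: countermodel on a T-frame, so not valid in T, nor in K (the same frame is also a K-frame).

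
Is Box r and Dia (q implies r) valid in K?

Tableau for the negation not (Box r and Dia (q implies r)):
1. not (Box r and Dia (q implies r)), u
2. not Dia (q implies r), u
The negation has an open branch (countermodel exists).

Not valid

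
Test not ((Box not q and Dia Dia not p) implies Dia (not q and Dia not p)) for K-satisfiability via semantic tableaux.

1. not ((Box not q and Dia Dia not p) implies Dia (not q and Dia not p)), w0
2. Box not q and Dia Dia not p, w0
3. not Dia (not q and Dia not p), w0
4. Box not q, w0
5. Dia Dia not p, w0
6. Dia not p, w1
7. not (not q and Dia not p), w1
8. not q, w1
9. not Dia not p, w1
10. not p, w2
11. p, w2
Accessibility: w0Rw1, w1Rw2
Branch closes: p and not p both at w2.
All branches of the tableau close; one closing branch shown above.

Unsatisfiable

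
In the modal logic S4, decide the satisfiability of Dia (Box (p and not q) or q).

1. Dia (Box (p and not q) or q), 0
2. Box (p and not q) or q, 1
3. q, 1
Accessibility: 0R0, 0R1, 1R1

Satisfiable (open branch found)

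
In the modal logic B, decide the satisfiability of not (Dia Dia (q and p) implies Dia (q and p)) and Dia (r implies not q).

1. not (Dia Dia (q and p) implies Dia (q and p)) and Dia (r implies not q), u
2. not (Dia Dia (q and p) implies Dia (q and p)), u   [and-rule on 1]
3. Dia (r implies not q), u   [and-rule on 1]
4. Dia Dia (q and p), u   [neg-implies-rule on 2]
5. not Dia (q and p), u   [neg-implies-rule on 2]
6. not (q and p), u   [neg-Dia-rule on 5 via uRu]
7. not p, u   [neg-and-rule on 6 (branches; this branch)]
8. r implies not q, v   [Dia-rule on 3: fresh world v, uRv]
9. not (q and p), v   [neg-Dia-rule on 5 via uRv]
10. not q, v   [implies-rule on 8 (branches; this branch)]
11. not p, v   [neg-and-rule on 9 (branches; this branch)]
12. Dia (q and p), w   [Dia-rule on 4: fresh world w, uRw]
13. not (q and p), w   [neg-Dia-rule on 5 via uRw]
14. not p, w   [neg-and-rule on 13 (branches; this branch)]
15. q and p, x   [Dia-rule on 12: fresh world x, wRx]
16. q, x   [and-rule on 15]
17. p, x   [and-rule on 15]
Accessibility: uRu, uRv, uRw, vRu, vRv, wRu, wRw, wRx, xRw, xRx

Satisfiable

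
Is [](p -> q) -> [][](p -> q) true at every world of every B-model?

Tableau for the negation ~([](p -> q) -> [][](p -> q)):
1. ~([](p -> q) -> [][](p -> q)), 0
2. [](p -> q), 0
3. ~[][](p -> q), 0
4. p -> q, 0
5. q, 0
6. ~[](p -> q), 1
7. p -> q, 1
8. q, 1
9. ~(p -> q), 2
10. p, 2
11. ~q, 2
Accessibility: 0R0, 0R1, 1R0, 1R1, 1R2, 2R1, 2R2
The negation has an open branch (countermodel exists).

Not valid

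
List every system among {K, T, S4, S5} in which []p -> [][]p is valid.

S4, S5

S4-tableau for the negation ~([]p -> [][]p):
1. ~([]p -> [][]p), 0
2. []p, 0
3. ~[][]p, 0
4. p, 0
5. ~[]p, 1
6. p, 1
7. ~p, 2
8. p, 2
Accessibility: 0R0, 0R1, 0R2, 1R1, 1R2, 2R2
Branch closes: p and ~p both at 2.
Every branch closes (one shown): valid in S4, hence also in S5 (every theorem of S4 is a theorem of S5).
T-tableau for the negation ~([]p -> [][]p):
1. ~([]p -> [][]p), 0
2. []p, 0
3. ~[][]p, 0
4. p, 0
5. ~[]p, 1
6. p, 1
7. ~p, 2
Accessibility: 0R0, 0R1, 1R1, 1R2, 2R2
Complete open branch: countermodel on a T-frame, so not valid in T, nor in K (the same frame is also a K-frame).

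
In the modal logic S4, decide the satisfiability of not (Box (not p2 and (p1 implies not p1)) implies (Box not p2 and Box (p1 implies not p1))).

1. not (Box (not p2 and (p1 implies not p1)) implies (Box not p2 and Box (p1 implies not p1))), w0
2. Box (not p2 and (p1 implies not p1)), w0   [neg-implies-rule on 1]
3. not (Box not p2 and Box (p1 implies not p1)), w0   [neg-implies-rule on 1]
4. not p2 and (p1 implies not p1), w0   [Box-rule on 2 via w0Rw0]
5. not p2, w0   [and-rule on 4]
6. p1 implies not p1, w0   [and-rule on 4]
7. not Box (p1 implies not p1), w0   [neg-and-rule on 3 (branches; this branch)]
8. not p1, w0   [implies-rule on 6 (branches; this branch)]
9. not (p1 implies not p1), w1   [neg-Box-rule on 7: fresh world w1, w0Rw1]
10. p1, w1   [neg-implies-rule on 9]
11. not p2 and (p1 implies not p1), w1   [Box-rule on 2 via w0Rw1]
12. not p2, w1   [and-rule on 11]
13. p1 implies not p1, w1   [and-rule on 11]
14. not p1, w1   [implies-rule on 13 (branches; this branch)]
Accessibility: w0Rw0, w0Rw1, w1Rw1
Branch closes: p1 and not p1 both at w1.
Every branch closes; the branch above is one of them.

No, unsatisfiable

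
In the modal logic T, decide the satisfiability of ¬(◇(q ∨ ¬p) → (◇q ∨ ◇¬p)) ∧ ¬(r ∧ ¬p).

Unsatisfiable

1. ¬(◇(q ∨ ¬p) → (◇q ∨ ◇¬p)) ∧ ¬(r ∧ ¬p), u
2. ¬(◇(q ∨ ¬p) → (◇q ∨ ◇¬p)), u
3. ¬(r ∧ ¬p), u
4. ◇(q ∨ ¬p), u
5. ¬(◇q ∨ ◇¬p), u
6. ¬◇q, u
7. ¬◇¬p, u
8. ¬q, u
9. p, u
10. q ∨ ¬p, v
11. ¬q, v
12. p, v
13. ¬p, v
Accessibility: uRu, uRv, vRv
Branch closes: p and ¬p both at v.
(One branch shown.) All branches close.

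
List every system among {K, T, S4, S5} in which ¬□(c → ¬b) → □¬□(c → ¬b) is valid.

S4-tableau for the negation ¬(¬□(c → ¬b) → □¬□(c → ¬b)):
1. ¬(¬□(c → ¬b) → □¬□(c → ¬b)), u
2. ¬□(c → ¬b), u
3. ¬□¬□(c → ¬b), u
4. ¬(c → ¬b), v
5. c, v
6. b, v
7. □(c → ¬b), w
8. c → ¬b, w
9. ¬b, w
Accessibility: uRu, uRv, uRw, vRv, wRw
Complete open branch: countermodel on an S4-frame, so not valid in S4, nor in K, T (the same frame is also a K-frame and a T-frame).
S5-tableau for the negation ¬(¬□(c → ¬b) → □¬□(c → ¬b)):
1. ¬(¬□(c → ¬b) → □¬□(c → ¬b)), u
2. ¬□(c → ¬b), u
3. ¬□¬□(c → ¬b), u
4. ¬(c → ¬b), v
5. c, v
6. b, v
7. □(c → ¬b), w
8. c → ¬b, u
9. c → ¬b, v
10. c → ¬b, w
11. ¬b, u
12. ¬b, v
Accessibility: uRu, uRv, uRw, vRu, vRv, vRw, wRu, wRv, wRw
Branch closes: b and ¬b both at v.
Every branch closes (one shown): valid in S5.

S5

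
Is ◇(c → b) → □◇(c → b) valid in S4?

Tableau for the negation ¬(◇(c → b) → □◇(c → b)):
1. ¬(◇(c → b) → □◇(c → b)), u
2. ◇(c → b), u
3. ¬□◇(c → b), u
4. c → b, v
5. b, v
6. ¬◇(c → b), w
7. ¬(c → b), w
8. c, w
9. ¬b, w
Accessibility: uRu, uRv, uRw, vRv, wRw
The negation has an open branch (countermodel exists).

No, not valid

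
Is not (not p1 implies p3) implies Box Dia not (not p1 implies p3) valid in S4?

Invalid (countermodel exists)

Tableau for the negation not (not (not p1 implies p3) implies Box Dia not (not p1 implies p3)):
1. not (not (not p1 implies p3) implies Box Dia not (not p1 implies p3)), u
2. not (not p1 implies p3), u
3. not Box Dia not (not p1 implies p3), u
4. not p1, u
5. not p3, u
6. not Dia not (not p1 implies p3), v
7. not p1 implies p3, v
8. p3, v
Accessibility: uRu, uRv, vRv
The negation has an open branch (countermodel exists).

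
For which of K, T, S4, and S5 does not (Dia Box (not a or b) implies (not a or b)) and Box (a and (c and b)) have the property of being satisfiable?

T-tableau for the formula:
1. not (Dia Box (not a or b) implies (not a or b)) and Box (a and (c and b)), u
2. not (Dia Box (not a or b) implies (not a or b)), u
3. Box (a and (c and b)), u
4. Dia Box (not a or b), u
5. not (not a or b), u
6. a, u
7. not b, u
8. a and (c and b), u
9. c and b, u
10. c, u
11. b, u
Accessibility: uRu
Branch closes: b and not b both at u.
Every branch closes (one shown): unsatisfiable in T, hence also in S4, S5 (every S4/S5-frame is a T-frame).
K-tableau for the formula:
1. not (Dia Box (not a or b) implies (not a or b)) and Box (a and (c and b)), u
2. not (Dia Box (not a or b) implies (not a or b)), u
3. Box (a and (c and b)), u
4. Dia Box (not a or b), u
5. not (not a or b), u
6. a, u
7. not b, u
8. Box (not a or b), v
9. a and (c and b), v
10. a, v
11. c and b, v
12. c, v
13. b, v
Accessibility: uRv
Complete open branch: satisfiable in K.

K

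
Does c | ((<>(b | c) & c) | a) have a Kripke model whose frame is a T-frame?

1. c | ((<>(b | c) & c) | a), 0
2. (<>(b | c) & c) | a, 0   [|-rule on 1 (branches; this branch)]
3. a, 0   [|-rule on 2 (branches; this branch)]
Accessibility: 0R0

Satisfiable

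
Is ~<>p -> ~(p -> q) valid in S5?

Invalid (countermodel exists)

Tableau for the negation ~(~<>p -> ~(p -> q)):
1. ~(~<>p -> ~(p -> q)), u
2. ~<>p, u
3. p -> q, u
4. ~p, u
5. q, u
Accessibility: uRu
The negation has an open branch (countermodel exists).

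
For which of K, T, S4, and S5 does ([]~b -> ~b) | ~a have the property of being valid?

T, S4, S5

T-tableau for the negation ~(([]~b -> ~b) | ~a):
1. ~(([]~b -> ~b) | ~a), u
2. ~([]~b -> ~b), u
3. a, u
4. []~b, u
5. b, u
6. ~b, u
Accessibility: uRu
Branch closes: b and ~b both at u.
Every branch closes (one shown): valid in T, hence also in S4, S5 (every theorem of T is a theorem of S4 and S5).
K-tableau for the negation ~(([]~b -> ~b) | ~a):
1. ~(([]~b -> ~b) | ~a), u
2. ~([]~b -> ~b), u
3. a, u
4. []~b, u
5. b, u
Complete open branch: countermodel on a K-frame, so not valid in K.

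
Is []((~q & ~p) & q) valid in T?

Tableau for the negation ~[]((~q & ~p) & q):
1. ~[]((~q & ~p) & q), w0
2. ~((~q & ~p) & q), w1
3. ~q, w1
Accessibility: w0Rw0, w0Rw1, w1Rw1
The negation has an open branch (countermodel exists).

Invalid (countermodel exists)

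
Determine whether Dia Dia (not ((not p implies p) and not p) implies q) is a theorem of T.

Tableau for the negation not Dia Dia (not ((not p implies p) and not p) implies q):
1. not Dia Dia (not ((not p implies p) and not p) implies q), w0
2. not Dia (not ((not p implies p) and not p) implies q), w0
3. not (not ((not p implies p) and not p) implies q), w0
4. not ((not p implies p) and not p), w0
5. not q, w0
6. p, w0
Accessibility: w0Rw0
The negation has an open branch (countermodel exists).

No, not valid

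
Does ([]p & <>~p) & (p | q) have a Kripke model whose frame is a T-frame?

1. ([]p & <>~p) & (p | q), u
2. []p & <>~p, u   [&-rule on 1]
3. p | q, u   [&-rule on 1]
4. []p, u   [&-rule on 2]
5. <>~p, u   [&-rule on 2]
6. p, u   [[]-rule on 4 via uRu]
7. q, u   [|-rule on 3 (branches; this branch)]
8. ~p, v   [<>-rule on 5: fresh world v, uRv]
9. p, v   [[]-rule on 4 via uRv]
Accessibility: uRu, uRv, vRv
Branch closes: p and ~p both at v.
(One branch shown.) All branches close.

Unsatisfiable (every branch closes)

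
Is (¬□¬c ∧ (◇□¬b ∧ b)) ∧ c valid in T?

Tableau for the negation ¬((¬□¬c ∧ (◇□¬b ∧ b)) ∧ c):
1. ¬((¬□¬c ∧ (◇□¬b ∧ b)) ∧ c), w0
2. ¬c, w0
Accessibility: w0Rw0
The negation has an open branch (countermodel exists).

Not valid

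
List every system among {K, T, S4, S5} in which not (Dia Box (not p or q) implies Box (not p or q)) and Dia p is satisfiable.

S4-tableau for the formula:
1. not (Dia Box (not p or q) implies Box (not p or q)) and Dia p, 0
2. not (Dia Box (not p or q) implies Box (not p or q)), 0
3. Dia p, 0
4. Dia Box (not p or q), 0
5. not Box (not p or q), 0
6. p, 1
7. Box (not p or q), 2
8. not p or q, 2
9. q, 2
10. not (not p or q), 3
11. p, 3
12. not q, 3
Accessibility: 0R0, 0R1, 0R2, 0R3, 1R1, 2R2, 3R3
Complete open branch: satisfiable in S4, hence also in K, T (this S4-model is also a K-model and a T-model).
S5-tableau for the formula:
1. not (Dia Box (not p or q) implies Box (not p or q)) and Dia p, 0
2. not (Dia Box (not p or q) implies Box (not p or q)), 0
3. Dia p, 0
4. Dia Box (not p or q), 0
5. not Box (not p or q), 0
6. p, 1
7. Box (not p or q), 2
8. not p or q, 0
9. not p or q, 1
10. not p or q, 2
11. q, 0
12. q, 1
13. q, 2
14. not (not p or q), 3
15. p, 3
16. not q, 3
17. not p or q, 3
18. q, 3
Accessibility: 0R0, 0R1, 0R2, 0R3, 1R0, 1R1, 1R2, 1R3, 2R0, 2R1, 2R2, 2R3, 3R0, 3R1, 3R2, 3R3
Branch closes: q and not q both at 3.
Every branch closes (one shown): unsatisfiable in S5.

K, T, S4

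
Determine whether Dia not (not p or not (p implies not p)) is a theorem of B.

Not valid

Tableau for the negation not Dia not (not p or not (p implies not p)):
1. not Dia not (not p or not (p implies not p)), u
2. not p or not (p implies not p), u
3. not (p implies not p), u
4. p, u
Accessibility: uRu
The negation has an open branch (countermodel exists).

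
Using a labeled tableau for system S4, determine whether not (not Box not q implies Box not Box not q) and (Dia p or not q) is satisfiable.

Yes, satisfiable

1. not (not Box not q implies Box not Box not q) and (Dia p or not q), u
2. not (not Box not q implies Box not Box not q), u   [and-rule on 1]
3. Dia p or not q, u   [and-rule on 1]
4. not Box not q, u   [neg-implies-rule on 2]
5. not Box not Box not q, u   [neg-implies-rule on 2]
6. not q, u   [or-rule on 3 (branches; this branch)]
7. q, v   [neg-Box-rule on 4: fresh world v, uRv]
8. Box not q, w   [neg-Box-rule on 5: fresh world w, uRw]
9. not q, w   [Box-rule on 8 via wRw]
Accessibility: uRu, uRv, uRw, vRv, wRw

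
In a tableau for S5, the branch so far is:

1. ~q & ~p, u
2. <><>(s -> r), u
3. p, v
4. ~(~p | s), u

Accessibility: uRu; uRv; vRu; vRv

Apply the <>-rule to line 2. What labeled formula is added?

a fresh world w with uRw, and <>(s -> r) at w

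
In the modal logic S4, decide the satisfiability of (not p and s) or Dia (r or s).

1. (not p and s) or Dia (r or s), u
2. Dia (r or s), u
3. r or s, v
4. s, v
Accessibility: uRu, uRv, vRv

Satisfiable (open branch found)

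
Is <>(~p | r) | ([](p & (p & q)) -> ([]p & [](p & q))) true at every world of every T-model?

Tableau for the negation ~(<>(~p | r) | ([](p & (p & q)) -> ([]p & [](p & q)))):
1. ~(<>(~p | r) | ([](p & (p & q)) -> ([]p & [](p & q)))), 0
2. ~<>(~p | r), 0   [~|-rule on 1]
3. ~([](p & (p & q)) -> ([]p & [](p & q))), 0   [~|-rule on 1]
4. [](p & (p & q)), 0   [~->-rule on 3]
5. ~([]p & [](p & q)), 0   [~->-rule on 3]
6. ~(~p | r), 0   [~<>-rule on 2 via 0R0]
7. p, 0   [~|-rule on 6]
8. ~r, 0   [~|-rule on 6]
9. p & (p & q), 0   [[]-rule on 4 via 0R0]
10. p & q, 0   [&-rule on 9]
11. q, 0   [&-rule on 10]
12. ~[](p & q), 0   [~&-rule on 5 (branches; this branch)]
13. ~(p & q), 1   [~[]-rule on 12: fresh world 1, 0R1]
14. ~(~p | r), 1   [~<>-rule on 2 via 0R1]
15. p, 1   [~|-rule on 14]
16. ~r, 1   [~|-rule on 14]
17. p & (p & q), 1   [[]-rule on 4 via 0R1]
18. p & q, 1   [&-rule on 17]
19. q, 1   [&-rule on 18]
20. ~q, 1   [~&-rule on 13 (branches; this branch)]
Accessibility: 0R0, 0R1, 1R1
Branch closes: q and ~q both at 1.
All branches of the negation close; one closing branch shown above.

Yes, valid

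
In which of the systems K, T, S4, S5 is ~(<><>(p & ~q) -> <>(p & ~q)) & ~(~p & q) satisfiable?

T-tableau for the formula:
1. ~(<><>(p & ~q) -> <>(p & ~q)) & ~(~p & q), u
2. ~(<><>(p & ~q) -> <>(p & ~q)), u
3. ~(~p & q), u
4. <><>(p & ~q), u
5. ~<>(p & ~q), u
6. ~(p & ~q), u
7. ~q, u
8. ~p, u
9. <>(p & ~q), v
10. ~(p & ~q), v
11. q, v
12. p & ~q, w
13. p, w
14. ~q, w
Accessibility: uRu, uRv, vRv, vRw, wRw
Complete open branch: satisfiable in T, hence also in K (this T-model is also a K-model).
S4-tableau for the formula:
1. ~(<><>(p & ~q) -> <>(p & ~q)) & ~(~p & q), u
2. ~(<><>(p & ~q) -> <>(p & ~q)), u
3. ~(~p & q), u
4. <><>(p & ~q), u
5. ~<>(p & ~q), u
6. ~(p & ~q), u
7. ~q, u
8. ~p, u
9. <>(p & ~q), v
10. ~(p & ~q), v
11. q, v
12. p & ~q, w
13. p, w
14. ~q, w
15. ~(p & ~q), w
16. q, w
Accessibility: uRu, uRv, uRw, vRv, vRw, wRw
Branch closes: q and ~q both at w.
Every branch closes (one shown): unsatisfiable in S4, hence also in S5 (every S5-frame is an S4-frame).

K, T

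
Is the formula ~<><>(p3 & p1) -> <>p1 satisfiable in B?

Satisfiable (open branch found)

1. ~<><>(p3 & p1) -> <>p1, w0
2. <>p1, w0
3. p1, w1
Accessibility: w0Rw0, w0Rw1, w1Rw0, w1Rw1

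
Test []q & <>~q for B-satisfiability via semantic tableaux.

1. []q & <>~q, 0
2. []q, 0
3. <>~q, 0
4. q, 0
5. ~q, 1
6. q, 1
Accessibility: 0R0, 0R1, 1R0, 1R1
Branch closes: q and ~q both at 1.
(One branch shown.) All branches close.

No, unsatisfiable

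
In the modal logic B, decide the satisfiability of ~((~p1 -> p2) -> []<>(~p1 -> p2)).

1. ~((~p1 -> p2) -> []<>(~p1 -> p2)), w0
2. ~p1 -> p2, w0   [~->-rule on 1]
3. ~[]<>(~p1 -> p2), w0   [~->-rule on 1]
4. p2, w0   [->-rule on 2 (branches; this branch)]
5. ~<>(~p1 -> p2), w1   [~[]-rule on 3: fresh world w1, w0Rw1]
6. ~(~p1 -> p2), w0   [~<>-rule on 5 via w1Rw0]
7. ~p1, w0   [~->-rule on 6]
8. ~p2, w0   [~->-rule on 6]
Accessibility: w0Rw0, w0Rw1, w1Rw0, w1Rw1
Branch closes: p2 and ~p2 both at w0.
All branches of the tableau close; one closing branch shown above.

Unsatisfiable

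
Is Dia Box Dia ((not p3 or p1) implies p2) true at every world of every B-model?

Tableau for the negation not Dia Box Dia ((not p3 or p1) implies p2):
1. not Dia Box Dia ((not p3 or p1) implies p2), w0
2. not Box Dia ((not p3 or p1) implies p2), w0   [neg-Dia-rule on 1 via w0Rw0]
3. not Dia ((not p3 or p1) implies p2), w1   [neg-Box-rule on 2: fresh world w1, w0Rw1]
4. not Box Dia ((not p3 or p1) implies p2), w1   [neg-Dia-rule on 1 via w0Rw1]
5. not ((not p3 or p1) implies p2), w0   [neg-Dia-rule on 3 via w1Rw0]
6. not p3 or p1, w0   [neg-implies-rule on 5]
7. not p2, w0   [neg-implies-rule on 5]
8. not ((not p3 or p1) implies p2), w1   [neg-Dia-rule on 3 via w1Rw1]
9. not p3 or p1, w1   [neg-implies-rule on 8]
10. not p2, w1   [neg-implies-rule on 8]
11. p1, w0   [or-rule on 6 (branches; this branch)]
12. p1, w1   [or-rule on 9 (branches; this branch)]
13. not Dia ((not p3 or p1) implies p2), w2   [neg-Box-rule on 4: fresh world w2, w1Rw2]
14. not ((not p3 or p1) implies p2), w2   [neg-Dia-rule on 3 via w1Rw2]
15. not p3 or p1, w2   [neg-implies-rule on 14]
16. not p2, w2   [neg-implies-rule on 14]
17. p1, w2   [or-rule on 15 (branches; this branch)]
Accessibility: w0Rw0, w0Rw1, w1Rw0, w1Rw1, w1Rw2, w2Rw1, w2Rw2
The negation has an open branch (countermodel exists).

No, not valid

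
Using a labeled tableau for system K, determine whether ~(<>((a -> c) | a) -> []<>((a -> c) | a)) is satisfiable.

Yes, satisfiable

1. ~(<>((a -> c) | a) -> []<>((a -> c) | a)), w0
2. <>((a -> c) | a), w0
3. ~[]<>((a -> c) | a), w0
4. (a -> c) | a, w1
5. a, w1
6. ~<>((a -> c) | a), w2
Accessibility: w0Rw1, w0Rw2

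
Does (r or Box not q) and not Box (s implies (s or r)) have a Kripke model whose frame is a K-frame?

1. (r or Box not q) and not Box (s implies (s or r)), 0
2. r or Box not q, 0
3. not Box (s implies (s or r)), 0
4. Box not q, 0
5. not (s implies (s or r)), 1
6. s, 1
7. not (s or r), 1
8. not s, 1
9. not r, 1
Accessibility: 0R1
Branch closes: s and not s both at 1.
All branches of the tableau close; one closing branch shown above.

Unsatisfiable (every branch closes)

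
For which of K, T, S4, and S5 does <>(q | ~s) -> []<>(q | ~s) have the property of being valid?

S5

S4-tableau for the negation ~(<>(q | ~s) -> []<>(q | ~s)):
1. ~(<>(q | ~s) -> []<>(q | ~s)), 0
2. <>(q | ~s), 0   [~->-rule on 1]
3. ~[]<>(q | ~s), 0   [~->-rule on 1]
4. q | ~s, 1   [<>-rule on 2: fresh world 1, 0R1]
5. ~s, 1   [|-rule on 4 (branches; this branch)]
6. ~<>(q | ~s), 2   [~[]-rule on 3: fresh world 2, 0R2]
7. ~(q | ~s), 2   [~<>-rule on 6 via 2R2]
8. ~q, 2   [~|-rule on 7]
9. s, 2   [~|-rule on 7]
Accessibility: 0R0, 0R1, 0R2, 1R1, 2R2
Complete open branch: countermodel on an S4-frame, so not valid in S4, nor in K, T (the same frame is also a K-frame and a T-frame).
S5-tableau for the negation ~(<>(q | ~s) -> []<>(q | ~s)):
1. ~(<>(q | ~s) -> []<>(q | ~s)), 0
2. <>(q | ~s), 0   [~->-rule on 1]
3. ~[]<>(q | ~s), 0   [~->-rule on 1]
4. q | ~s, 1   [<>-rule on 2: fresh world 1, 0R1]
5. ~s, 1   [|-rule on 4 (branches; this branch)]
6. ~<>(q | ~s), 2   [~[]-rule on 3: fresh world 2, 0R2]
7. ~(q | ~s), 0   [~<>-rule on 6 via 2R0]
8. ~q, 0   [~|-rule on 7]
9. s, 0   [~|-rule on 7]
10. ~(q | ~s), 1   [~<>-rule on 6 via 2R1]
11. ~q, 1   [~|-rule on 10]
12. s, 1   [~|-rule on 10]
Accessibility: 0R0, 0R1, 0R2, 1R0, 1R1, 1R2, 2R0, 2R1, 2R2
Branch closes: s and ~s both at 1.
Every branch closes (one shown): valid in S5.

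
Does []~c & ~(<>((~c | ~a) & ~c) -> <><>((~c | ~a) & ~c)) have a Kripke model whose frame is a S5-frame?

No, unsatisfiable

1. []~c & ~(<>((~c | ~a) & ~c) -> <><>((~c | ~a) & ~c)), w0
2. []~c, w0
3. ~(<>((~c | ~a) & ~c) -> <><>((~c | ~a) & ~c)), w0
4. <>((~c | ~a) & ~c), w0
5. ~<><>((~c | ~a) & ~c), w0
6. ~c, w0
7. ~<>((~c | ~a) & ~c), w0
8. ~((~c | ~a) & ~c), w0
9. ~(~c | ~a), w0
10. c, w0
11. a, w0
Accessibility: w0Rw0
Branch closes: c and ~c both at w0.
Every branch closes; the branch above is one of them.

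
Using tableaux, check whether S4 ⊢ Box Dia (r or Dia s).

Not valid

Tableau for the negation not Box Dia (r or Dia s):
1. not Box Dia (r or Dia s), u
2. not Dia (r or Dia s), v   [neg-Box-rule on 1: fresh world v, uRv]
3. not (r or Dia s), v   [neg-Dia-rule on 2 via vRv]
4. not r, v   [neg-or-rule on 3]
5. not Dia s, v   [neg-or-rule on 3]
6. not s, v   [neg-Dia-rule on 5 via vRv]
Accessibility: uRu, uRv, vRv
The negation has an open branch (countermodel exists).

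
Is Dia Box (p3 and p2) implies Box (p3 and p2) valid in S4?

Tableau for the negation not (Dia Box (p3 and p2) implies Box (p3 and p2)):
1. not (Dia Box (p3 and p2) implies Box (p3 and p2)), u
2. Dia Box (p3 and p2), u
3. not Box (p3 and p2), u
4. Box (p3 and p2), v
5. p3 and p2, v
6. p3, v
7. p2, v
8. not (p3 and p2), w
9. not p2, w
Accessibility: uRu, uRv, uRw, vRv, wRw
The negation has an open branch (countermodel exists).

Invalid (countermodel exists)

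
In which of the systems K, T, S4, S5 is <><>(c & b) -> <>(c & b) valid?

S4-tableau for the negation ~(<><>(c & b) -> <>(c & b)):
1. ~(<><>(c & b) -> <>(c & b)), 0
2. <><>(c & b), 0   [~->-rule on 1]
3. ~<>(c & b), 0   [~->-rule on 1]
4. ~(c & b), 0   [~<>-rule on 3 via 0R0]
5. ~b, 0   [~&-rule on 4 (branches; this branch)]
6. <>(c & b), 1   [<>-rule on 2: fresh world 1, 0R1]
7. ~(c & b), 1   [~<>-rule on 3 via 0R1]
8. ~b, 1   [~&-rule on 7 (branches; this branch)]
9. c & b, 2   [<>-rule on 6: fresh world 2, 1R2]
10. c, 2   [&-rule on 9]
11. b, 2   [&-rule on 9]
12. ~(c & b), 2   [~<>-rule on 3 via 0R2]
13. ~b, 2   [~&-rule on 12 (branches; this branch)]
Accessibility: 0R0, 0R1, 0R2, 1R1, 1R2, 2R2
Branch closes: b and ~b both at 2.
Every branch closes (one shown): valid in S4, hence also in S5 (every theorem of S4 is a theorem of S5).
T-tableau for the negation ~(<><>(c & b) -> <>(c & b)):
1. ~(<><>(c & b) -> <>(c & b)), 0
2. <><>(c & b), 0   [~->-rule on 1]
3. ~<>(c & b), 0   [~->-rule on 1]
4. ~(c & b), 0   [~<>-rule on 3 via 0R0]
5. ~b, 0   [~&-rule on 4 (branches; this branch)]
6. <>(c & b), 1   [<>-rule on 2: fresh world 1, 0R1]
7. ~(c & b), 1   [~<>-rule on 3 via 0R1]
8. ~b, 1   [~&-rule on 7 (branches; this branch)]
9. c & b, 2   [<>-rule on 6: fresh world 2, 1R2]
10. c, 2   [&-rule on 9]
11. b, 2   [&-rule on 9]
Accessibility: 0R0, 0R1, 1R1, 1R2, 2R2
Complete open branch: countermodel on a T-frame, so not valid in T, nor in K (the same frame is also a K-frame).

S4, S5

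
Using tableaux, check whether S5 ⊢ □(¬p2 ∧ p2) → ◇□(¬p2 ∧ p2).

Valid in S5

Tableau for the negation ¬(□(¬p2 ∧ p2) → ◇□(¬p2 ∧ p2)):
1. ¬(□(¬p2 ∧ p2) → ◇□(¬p2 ∧ p2)), u
2. □(¬p2 ∧ p2), u   [¬→-rule on 1]
3. ¬◇□(¬p2 ∧ p2), u   [¬→-rule on 1]
4. ¬p2 ∧ p2, u   [□-rule on 2 via uRu]
5. ¬p2, u   [∧-rule on 4]
6. p2, u   [∧-rule on 4]
Accessibility: uRu
Branch closes: p2 and ¬p2 both at u.
All branches of the negation close; one closing branch shown above.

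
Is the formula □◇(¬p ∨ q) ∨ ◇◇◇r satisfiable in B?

1. □◇(¬p ∨ q) ∨ ◇◇◇r, 0
2. ◇◇◇r, 0
3. ◇◇r, 1
4. ◇r, 2
5. r, 3
Accessibility: 0R0, 0R1, 1R0, 1R1, 1R2, 2R1, 2R2, 2R3, 3R2, 3R3

Satisfiable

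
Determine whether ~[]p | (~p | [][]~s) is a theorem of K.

Not valid

Tableau for the negation ~(~[]p | (~p | [][]~s)):
1. ~(~[]p | (~p | [][]~s)), 0
2. []p, 0
3. ~(~p | [][]~s), 0
4. p, 0
5. ~[][]~s, 0
6. ~[]~s, 1
7. p, 1
8. s, 2
Accessibility: 0R1, 1R2
The negation has an open branch (countermodel exists).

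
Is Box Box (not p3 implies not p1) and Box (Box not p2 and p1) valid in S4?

No, not valid

Tableau for the negation not (Box Box (not p3 implies not p1) and Box (Box not p2 and p1)):
1. not (Box Box (not p3 implies not p1) and Box (Box not p2 and p1)), w0
2. not Box (Box not p2 and p1), w0   [neg-and-rule on 1 (branches; this branch)]
3. not (Box not p2 and p1), w1   [neg-Box-rule on 2: fresh world w1, w0Rw1]
4. not p1, w1   [neg-and-rule on 3 (branches; this branch)]
Accessibility: w0Rw0, w0Rw1, w1Rw1
The negation has an open branch (countermodel exists).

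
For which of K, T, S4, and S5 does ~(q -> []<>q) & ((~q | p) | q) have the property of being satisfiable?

S4-tableau for the formula:
1. ~(q -> []<>q) & ((~q | p) | q), 0
2. ~(q -> []<>q), 0
3. (~q | p) | q, 0
4. q, 0
5. ~[]<>q, 0
6. ~<>q, 1
7. ~q, 1
Accessibility: 0R0, 0R1, 1R1
Complete open branch: satisfiable in S4, hence also in K, T (this S4-model is also a K-model and a T-model).
S5-tableau for the formula:
1. ~(q -> []<>q) & ((~q | p) | q), 0
2. ~(q -> []<>q), 0
3. (~q | p) | q, 0
4. q, 0
5. ~[]<>q, 0
6. ~q | p, 0
7. p, 0
8. ~<>q, 1
9. ~q, 0
Accessibility: 0R0, 0R1, 1R0, 1R1
Branch closes: q and ~q both at 0.
Every branch closes (one shown): unsatisfiable in S5.

K, T, S4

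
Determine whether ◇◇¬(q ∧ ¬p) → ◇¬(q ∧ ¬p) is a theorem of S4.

Tableau for the negation ¬(◇◇¬(q ∧ ¬p) → ◇¬(q ∧ ¬p)):
1. ¬(◇◇¬(q ∧ ¬p) → ◇¬(q ∧ ¬p)), w0
2. ◇◇¬(q ∧ ¬p), w0
3. ¬◇¬(q ∧ ¬p), w0
4. q ∧ ¬p, w0
5. q, w0
6. ¬p, w0
7. ◇¬(q ∧ ¬p), w1
8. q ∧ ¬p, w1
9. q, w1
10. ¬p, w1
11. ¬(q ∧ ¬p), w2
12. q ∧ ¬p, w2
13. q, w2
14. ¬p, w2
15. p, w2
Accessibility: w0Rw0, w0Rw1, w0Rw2, w1Rw1, w1Rw2, w2Rw2
Branch closes: p and ¬p both at w2.
Every branch of the negation's tableau closes; the branch above is one of them.

Valid in S4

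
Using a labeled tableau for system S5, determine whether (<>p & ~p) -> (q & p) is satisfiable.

1. (<>p & ~p) -> (q & p), 0
2. q & p, 0
3. q, 0
4. p, 0
Accessibility: 0R0

Yes, satisfiable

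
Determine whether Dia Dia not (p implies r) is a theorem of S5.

No, not valid

Tableau for the negation not Dia Dia not (p implies r):
1. not Dia Dia not (p implies r), 0
2. not Dia not (p implies r), 0   [neg-Dia-rule on 1 via 0R0]
3. p implies r, 0   [neg-Dia-rule on 2 via 0R0]
4. r, 0   [implies-rule on 3 (branches; this branch)]
Accessibility: 0R0
The negation has an open branch (countermodel exists).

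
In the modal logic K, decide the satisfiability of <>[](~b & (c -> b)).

1. <>[](~b & (c -> b)), w0
2. [](~b & (c -> b)), w1   [<>-rule on 1: fresh world w1, w0Rw1]
Accessibility: w0Rw1

Satisfiable (open branch found)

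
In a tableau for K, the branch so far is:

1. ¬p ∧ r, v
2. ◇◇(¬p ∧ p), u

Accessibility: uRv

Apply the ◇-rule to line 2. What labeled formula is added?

a fresh world w with uRw, and ◇(¬p ∧ p) at w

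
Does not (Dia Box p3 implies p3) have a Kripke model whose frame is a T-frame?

Satisfiable (open branch found)

1. not (Dia Box p3 implies p3), 0
2. Dia Box p3, 0
3. not p3, 0
4. Box p3, 1
5. p3, 1
Accessibility: 0R0, 0R1, 1R1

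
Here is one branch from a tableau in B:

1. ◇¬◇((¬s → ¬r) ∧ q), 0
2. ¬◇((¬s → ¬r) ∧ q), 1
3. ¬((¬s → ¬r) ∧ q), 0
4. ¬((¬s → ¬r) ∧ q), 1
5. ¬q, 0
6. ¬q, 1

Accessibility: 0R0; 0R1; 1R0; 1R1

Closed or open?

No, open

No world carries both an atom and its negation.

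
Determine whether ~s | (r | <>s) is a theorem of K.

Tableau for the negation ~(~s | (r | <>s)):
1. ~(~s | (r | <>s)), w0
2. s, w0
3. ~(r | <>s), w0
4. ~r, w0
5. ~<>s, w0
The negation has an open branch (countermodel exists).

Not valid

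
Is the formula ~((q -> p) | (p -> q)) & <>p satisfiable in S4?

Unsatisfiable

1. ~((q -> p) | (p -> q)) & <>p, u
2. ~((q -> p) | (p -> q)), u
3. <>p, u
4. ~(q -> p), u
5. ~(p -> q), u
6. q, u
7. ~p, u
8. p, u
9. ~q, u
Accessibility: uRu
Branch closes: p and ~p both at u.
All branches of the tableau close; one closing branch shown above.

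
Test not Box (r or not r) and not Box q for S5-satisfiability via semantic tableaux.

1. not Box (r or not r) and not Box q, w0
2. not Box (r or not r), w0
3. not Box q, w0
4. not (r or not r), w1
5. not r, w1
6. r, w1
Accessibility: w0Rw0, w0Rw1, w1Rw0, w1Rw1
Branch closes: r and not r both at w1.
(One branch shown.) All branches close.

Unsatisfiable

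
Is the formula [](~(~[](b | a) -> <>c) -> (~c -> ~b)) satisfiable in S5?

1. [](~(~[](b | a) -> <>c) -> (~c -> ~b)), 0
2. ~(~[](b | a) -> <>c) -> (~c -> ~b), 0
3. ~c -> ~b, 0
4. ~b, 0
Accessibility: 0R0

Satisfiable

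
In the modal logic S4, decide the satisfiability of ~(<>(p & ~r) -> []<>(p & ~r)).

Satisfiable

1. ~(<>(p & ~r) -> []<>(p & ~r)), w0
2. <>(p & ~r), w0
3. ~[]<>(p & ~r), w0
4. p & ~r, w1
5. p, w1
6. ~r, w1
7. ~<>(p & ~r), w2
8. ~(p & ~r), w2
9. r, w2
Accessibility: w0Rw0, w0Rw1, w0Rw2, w1Rw1, w2Rw2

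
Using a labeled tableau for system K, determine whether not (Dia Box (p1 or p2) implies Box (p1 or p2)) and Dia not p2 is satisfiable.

1. not (Dia Box (p1 or p2) implies Box (p1 or p2)) and Dia not p2, w0
2. not (Dia Box (p1 or p2) implies Box (p1 or p2)), w0   [and-rule on 1]
3. Dia not p2, w0   [and-rule on 1]
4. Dia Box (p1 or p2), w0   [neg-implies-rule on 2]
5. not Box (p1 or p2), w0   [neg-implies-rule on 2]
6. not p2, w1   [Dia-rule on 3: fresh world w1, w0Rw1]
7. Box (p1 or p2), w2   [Dia-rule on 4: fresh world w2, w0Rw2]
8. not (p1 or p2), w3   [neg-Box-rule on 5: fresh world w3, w0Rw3]
9. not p1, w3   [neg-or-rule on 8]
10. not p2, w3   [neg-or-rule on 8]
Accessibility: w0Rw1, w0Rw2, w0Rw3

Satisfiable (open branch found)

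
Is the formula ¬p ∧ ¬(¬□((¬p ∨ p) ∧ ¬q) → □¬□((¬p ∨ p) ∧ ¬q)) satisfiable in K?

Satisfiable

1. ¬p ∧ ¬(¬□((¬p ∨ p) ∧ ¬q) → □¬□((¬p ∨ p) ∧ ¬q)), 0
2. ¬p, 0
3. ¬(¬□((¬p ∨ p) ∧ ¬q) → □¬□((¬p ∨ p) ∧ ¬q)), 0
4. ¬□((¬p ∨ p) ∧ ¬q), 0
5. ¬□¬□((¬p ∨ p) ∧ ¬q), 0
6. ¬((¬p ∨ p) ∧ ¬q), 1
7. q, 1
8. □((¬p ∨ p) ∧ ¬q), 2
Accessibility: 0R1, 0R2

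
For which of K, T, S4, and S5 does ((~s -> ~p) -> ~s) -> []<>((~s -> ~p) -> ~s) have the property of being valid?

S4-tableau for the negation ~(((~s -> ~p) -> ~s) -> []<>((~s -> ~p) -> ~s)):
1. ~(((~s -> ~p) -> ~s) -> []<>((~s -> ~p) -> ~s)), w0
2. (~s -> ~p) -> ~s, w0   [~->-rule on 1]
3. ~[]<>((~s -> ~p) -> ~s), w0   [~->-rule on 1]
4. ~s, w0   [->-rule on 2 (branches; this branch)]
5. ~<>((~s -> ~p) -> ~s), w1   [~[]-rule on 3: fresh world w1, w0Rw1]
6. ~((~s -> ~p) -> ~s), w1   [~<>-rule on 5 via w1Rw1]
7. ~s -> ~p, w1   [~->-rule on 6]
8. s, w1   [~->-rule on 6]
9. ~p, w1   [->-rule on 7 (branches; this branch)]
Accessibility: w0Rw0, w0Rw1, w1Rw1
Complete open branch: countermodel on an S4-frame, so not valid in S4, nor in K, T (the same frame is also a K-frame and a T-frame).
S5-tableau for the negation ~(((~s -> ~p) -> ~s) -> []<>((~s -> ~p) -> ~s)):
1. ~(((~s -> ~p) -> ~s) -> []<>((~s -> ~p) -> ~s)), w0
2. (~s -> ~p) -> ~s, w0   [~->-rule on 1]
3. ~[]<>((~s -> ~p) -> ~s), w0   [~->-rule on 1]
4. ~(~s -> ~p), w0   [->-rule on 2 (branches; this branch)]
5. ~s, w0   [~->-rule on 4]
6. p, w0   [~->-rule on 4]
7. ~<>((~s -> ~p) -> ~s), w1   [~[]-rule on 3: fresh world w1, w0Rw1]
8. ~((~s -> ~p) -> ~s), w0   [~<>-rule on 7 via w1Rw0]
9. ~s -> ~p, w0   [~->-rule on 8]
10. s, w0   [~->-rule on 8]
Accessibility: w0Rw0, w0Rw1, w1Rw0, w1Rw1
Branch closes: s and ~s both at w0.
Every branch closes (one shown): valid in S5.

S5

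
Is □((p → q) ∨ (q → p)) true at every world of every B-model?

Tableau for the negation ¬□((p → q) ∨ (q → p)):
1. ¬□((p → q) ∨ (q → p)), u
2. ¬((p → q) ∨ (q → p)), v
3. ¬(p → q), v
4. ¬(q → p), v
5. p, v
6. ¬q, v
7. q, v
8. ¬p, v
Accessibility: uRu, uRv, vRu, vRv
Branch closes: q and ¬q both at v.
All branches of the negation close; one closing branch shown above.

Yes, valid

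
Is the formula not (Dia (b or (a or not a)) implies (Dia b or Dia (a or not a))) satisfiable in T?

1. not (Dia (b or (a or not a)) implies (Dia b or Dia (a or not a))), u
2. Dia (b or (a or not a)), u
3. not (Dia b or Dia (a or not a)), u
4. not Dia b, u
5. not Dia (a or not a), u
6. not b, u
7. not (a or not a), u
8. not a, u
9. a, u
Accessibility: uRu
Branch closes: a and not a both at u.
Every branch closes; the branch above is one of them.

No, unsatisfiable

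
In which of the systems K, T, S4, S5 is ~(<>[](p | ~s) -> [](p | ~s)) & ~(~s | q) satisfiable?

K, T, S4

S4-tableau for the formula:
1. ~(<>[](p | ~s) -> [](p | ~s)) & ~(~s | q), 0
2. ~(<>[](p | ~s) -> [](p | ~s)), 0
3. ~(~s | q), 0
4. <>[](p | ~s), 0
5. ~[](p | ~s), 0
6. s, 0
7. ~q, 0
8. [](p | ~s), 1
9. p | ~s, 1
10. ~s, 1
11. ~(p | ~s), 2
12. ~p, 2
13. s, 2
Accessibility: 0R0, 0R1, 0R2, 1R1, 2R2
Complete open branch: satisfiable in S4, hence also in K, T (this S4-model is also a K-model and a T-model).
S5-tableau for the formula:
1. ~(<>[](p | ~s) -> [](p | ~s)) & ~(~s | q), 0
2. ~(<>[](p | ~s) -> [](p | ~s)), 0
3. ~(~s | q), 0
4. <>[](p | ~s), 0
5. ~[](p | ~s), 0
6. s, 0
7. ~q, 0
8. [](p | ~s), 1
9. p | ~s, 0
10. p | ~s, 1
11. p, 0
12. ~s, 1
13. ~(p | ~s), 2
14. ~p, 2
15. s, 2
16. p | ~s, 2
17. ~s, 2
Accessibility: 0R0, 0R1, 0R2, 1R0, 1R1, 1R2, 2R0, 2R1, 2R2
Branch closes: s and ~s both at 2.
Every branch closes (one shown): unsatisfiable in S5.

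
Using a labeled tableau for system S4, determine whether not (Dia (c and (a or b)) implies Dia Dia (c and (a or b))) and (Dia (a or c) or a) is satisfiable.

1. not (Dia (c and (a or b)) implies Dia Dia (c and (a or b))) and (Dia (a or c) or a), w0
2. not (Dia (c and (a or b)) implies Dia Dia (c and (a or b))), w0
3. Dia (a or c) or a, w0
4. Dia (c and (a or b)), w0
5. not Dia Dia (c and (a or b)), w0
6. not Dia (c and (a or b)), w0
7. not (c and (a or b)), w0
8. Dia (a or c), w0
9. not (a or b), w0
10. not a, w0
11. not b, w0
12. c and (a or b), w1
13. c, w1
14. a or b, w1
15. not Dia (c and (a or b)), w1
16. not (c and (a or b)), w1
17. b, w1
18. not (a or b), w1
19. not a, w1
20. not b, w1
Accessibility: w0Rw0, w0Rw1, w1Rw1
Branch closes: b and not b both at w1.
(One branch shown.) All branches close.

Unsatisfiable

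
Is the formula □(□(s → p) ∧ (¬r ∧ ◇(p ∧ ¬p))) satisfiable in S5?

Unsatisfiable

1. □(□(s → p) ∧ (¬r ∧ ◇(p ∧ ¬p))), w0
2. □(s → p) ∧ (¬r ∧ ◇(p ∧ ¬p)), w0
3. □(s → p), w0
4. ¬r ∧ ◇(p ∧ ¬p), w0
5. ¬r, w0
6. ◇(p ∧ ¬p), w0
7. s → p, w0
8. p, w0
9. p ∧ ¬p, w1
10. p, w1
11. ¬p, w1
Accessibility: w0Rw0, w0Rw1, w1Rw0, w1Rw1
Branch closes: p and ¬p both at w1.
(One branch shown.) All branches close.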